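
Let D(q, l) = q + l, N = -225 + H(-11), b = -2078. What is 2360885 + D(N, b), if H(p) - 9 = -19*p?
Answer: 2358800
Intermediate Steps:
H(p) = 9 - 19*p
N = -7 (N = -225 + (9 - 19*(-11)) = -225 + (9 + 209) = -225 + 218 = -7)
D(q, l) = l + q
2360885 + D(N, b) = 2360885 + (-2078 - 7) = 2360885 - 2085 = 2358800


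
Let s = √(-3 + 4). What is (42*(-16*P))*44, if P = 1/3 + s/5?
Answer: -78848/5 ≈ -15770.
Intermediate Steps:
s = 1 (s = √1 = 1)
P = 8/15 (P = 1/3 + 1/5 = 1*(⅓) + 1*(⅕) = ⅓ + ⅕ = 8/15 ≈ 0.53333)
(42*(-16*P))*44 = (42*(-16*8/15))*44 = (42*(-128/15))*44 = -1792/5*44 = -78848/5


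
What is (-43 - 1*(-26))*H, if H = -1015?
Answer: 17255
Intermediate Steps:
(-43 - 1*(-26))*H = (-43 - 1*(-26))*(-1015) = (-43 + 26)*(-1015) = -17*(-1015) = 17255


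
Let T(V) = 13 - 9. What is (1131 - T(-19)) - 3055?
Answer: -1928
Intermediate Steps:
T(V) = 4
(1131 - T(-19)) - 3055 = (1131 - 1*4) - 3055 = (1131 - 4) - 3055 = 1127 - 3055 = -1928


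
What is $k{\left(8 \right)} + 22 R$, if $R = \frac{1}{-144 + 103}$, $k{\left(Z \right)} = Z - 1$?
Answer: $\frac{265}{41} \approx 6.4634$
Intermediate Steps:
$k{\left(Z \right)} = -1 + Z$ ($k{\left(Z \right)} = Z - 1 = -1 + Z$)
$R = - \frac{1}{41}$ ($R = \frac{1}{-41} = - \frac{1}{41} \approx -0.02439$)
$k{\left(8 \right)} + 22 R = \left(-1 + 8\right) + 22 \left(- \frac{1}{41}\right) = 7 - \frac{22}{41} = \frac{265}{41}$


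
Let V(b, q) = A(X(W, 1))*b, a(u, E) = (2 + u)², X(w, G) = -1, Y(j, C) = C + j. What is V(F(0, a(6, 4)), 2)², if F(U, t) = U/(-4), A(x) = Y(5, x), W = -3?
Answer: 0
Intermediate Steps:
A(x) = 5 + x (A(x) = x + 5 = 5 + x)
F(U, t) = -U/4 (F(U, t) = U*(-¼) = -U/4)
V(b, q) = 4*b (V(b, q) = (5 - 1)*b = 4*b)
V(F(0, a(6, 4)), 2)² = (4*(-¼*0))² = (4*0)² = 0² = 0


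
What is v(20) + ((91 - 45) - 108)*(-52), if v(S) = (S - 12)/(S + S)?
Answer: 16121/5 ≈ 3224.2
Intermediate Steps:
v(S) = (-12 + S)/(2*S) (v(S) = (-12 + S)/((2*S)) = (-12 + S)*(1/(2*S)) = (-12 + S)/(2*S))
v(20) + ((91 - 45) - 108)*(-52) = (½)*(-12 + 20)/20 + ((91 - 45) - 108)*(-52) = (½)*(1/20)*8 + (46 - 108)*(-52) = ⅕ - 62*(-52) = ⅕ + 3224 = 16121/5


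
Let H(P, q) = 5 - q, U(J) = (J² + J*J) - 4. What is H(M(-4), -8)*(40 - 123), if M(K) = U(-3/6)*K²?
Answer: -1079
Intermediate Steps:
U(J) = -4 + 2*J² (U(J) = (J² + J²) - 4 = 2*J² - 4 = -4 + 2*J²)
M(K) = -7*K²/2 (M(K) = (-4 + 2*(-3/6)²)*K² = (-4 + 2*(-3*⅙)²)*K² = (-4 + 2*(-½)²)*K² = (-4 + 2*(¼))*K² = (-4 + ½)*K² = -7*K²/2)
H(M(-4), -8)*(40 - 123) = (5 - 1*(-8))*(40 - 123) = (5 + 8)*(-83) = 13*(-83) = -1079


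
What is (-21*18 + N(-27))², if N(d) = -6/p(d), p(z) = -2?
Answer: 140625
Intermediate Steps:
N(d) = 3 (N(d) = -6/(-2) = -6*(-½) = 3)
(-21*18 + N(-27))² = (-21*18 + 3)² = (-378 + 3)² = (-375)² = 140625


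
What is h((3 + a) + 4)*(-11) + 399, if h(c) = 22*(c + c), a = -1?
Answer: -2505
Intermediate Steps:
h(c) = 44*c (h(c) = 22*(2*c) = 44*c)
h((3 + a) + 4)*(-11) + 399 = (44*((3 - 1) + 4))*(-11) + 399 = (44*(2 + 4))*(-11) + 399 = (44*6)*(-11) + 399 = 264*(-11) + 399 = -2904 + 399 = -2505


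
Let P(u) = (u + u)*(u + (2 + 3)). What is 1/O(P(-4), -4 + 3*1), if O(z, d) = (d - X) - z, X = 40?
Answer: -1/33 ≈ -0.030303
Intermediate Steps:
P(u) = 2*u*(5 + u) (P(u) = (2*u)*(u + 5) = (2*u)*(5 + u) = 2*u*(5 + u))
O(z, d) = -40 + d - z (O(z, d) = (d - 1*40) - z = (d - 40) - z = (-40 + d) - z = -40 + d - z)
1/O(P(-4), -4 + 3*1) = 1/(-40 + (-4 + 3*1) - 2*(-4)*(5 - 4)) = 1/(-40 + (-4 + 3) - 2*(-4)) = 1/(-40 - 1 - 1*(-8)) = 1/(-40 - 1 + 8) = 1/(-33) = -1/33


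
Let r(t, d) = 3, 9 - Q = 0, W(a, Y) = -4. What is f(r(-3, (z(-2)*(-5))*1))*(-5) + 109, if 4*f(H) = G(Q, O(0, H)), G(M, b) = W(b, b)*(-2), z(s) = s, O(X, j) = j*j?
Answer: 99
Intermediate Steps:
O(X, j) = j²
Q = 9 (Q = 9 - 1*0 = 9 + 0 = 9)
G(M, b) = 8 (G(M, b) = -4*(-2) = 8)
f(H) = 2 (f(H) = (¼)*8 = 2)
f(r(-3, (z(-2)*(-5))*1))*(-5) + 109 = 2*(-5) + 109 = -10 + 109 = 99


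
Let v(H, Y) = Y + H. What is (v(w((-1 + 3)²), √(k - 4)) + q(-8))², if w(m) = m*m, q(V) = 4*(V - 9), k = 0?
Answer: 2700 - 208*I ≈ 2700.0 - 208.0*I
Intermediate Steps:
q(V) = -36 + 4*V (q(V) = 4*(-9 + V) = -36 + 4*V)
w(m) = m²
v(H, Y) = H + Y
(v(w((-1 + 3)²), √(k - 4)) + q(-8))² = ((((-1 + 3)²)² + √(0 - 4)) + (-36 + 4*(-8)))² = (((2²)² + √(-4)) + (-36 - 32))² = ((4² + 2*I) - 68)² = ((16 + 2*I) - 68)² = (-52 + 2*I)²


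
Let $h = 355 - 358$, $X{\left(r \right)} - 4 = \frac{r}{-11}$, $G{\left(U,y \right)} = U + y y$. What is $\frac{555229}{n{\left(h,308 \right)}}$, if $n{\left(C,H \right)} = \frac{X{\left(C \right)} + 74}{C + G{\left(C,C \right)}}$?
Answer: $\frac{6107519}{287} \approx 21281.0$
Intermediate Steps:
$G{\left(U,y \right)} = U + y^{2}$
$X{\left(r \right)} = 4 - \frac{r}{11}$ ($X{\left(r \right)} = 4 + \frac{r}{-11} = 4 + r \left(- \frac{1}{11}\right) = 4 - \frac{r}{11}$)
$h = -3$ ($h = 355 - 358 = -3$)
$n{\left(C,H \right)} = \frac{78 - \frac{C}{11}}{C^{2} + 2 C}$ ($n{\left(C,H \right)} = \frac{\left(4 - \frac{C}{11}\right) + 74}{C + \left(C + C^{2}\right)} = \frac{78 - \frac{C}{11}}{C^{2} + 2 C}$)
$\frac{555229}{n{\left(h,308 \right)}} = \frac{555229}{\frac{1}{11} \frac{1}{-3} \frac{1}{2 - 3} \left(858 - -3\right)} = \frac{555229}{\frac{1}{11} \left(- \frac{1}{3}\right) \frac{1}{-1} \left(858 + 3\right)} = \frac{555229}{\frac{1}{11} \left(- \frac{1}{3}\right) \left(-1\right) 861} = \frac{555229}{\frac{287}{11}} = 555229 \cdot \frac{11}{287} = \frac{6107519}{287}$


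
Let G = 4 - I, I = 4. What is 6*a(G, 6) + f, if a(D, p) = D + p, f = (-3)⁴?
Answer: 117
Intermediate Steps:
f = 81
G = 0 (G = 4 - 1*4 = 4 - 4 = 0)
6*a(G, 6) + f = 6*(0 + 6) + 81 = 6*6 + 81 = 36 + 81 = 117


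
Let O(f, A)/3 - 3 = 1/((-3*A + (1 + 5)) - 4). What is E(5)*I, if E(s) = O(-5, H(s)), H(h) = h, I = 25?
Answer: 2850/13 ≈ 219.23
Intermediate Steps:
O(f, A) = 9 + 3/(2 - 3*A) (O(f, A) = 9 + 3/((-3*A + (1 + 5)) - 4) = 9 + 3/((-3*A + 6) - 4) = 9 + 3/((6 - 3*A) - 4) = 9 + 3/(2 - 3*A))
E(s) = 3*(-7 + 9*s)/(-2 + 3*s)
E(5)*I = (3*(-7 + 9*5)/(-2 + 3*5))*25 = (3*(-7 + 45)/(-2 + 15))*25 = (3*38/13)*25 = (3*(1/13)*38)*25 = (114/13)*25 = 2850/13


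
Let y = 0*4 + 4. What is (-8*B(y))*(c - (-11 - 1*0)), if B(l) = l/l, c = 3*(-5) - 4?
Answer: 64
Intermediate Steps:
c = -19 (c = -15 - 4 = -19)
y = 4 (y = 0 + 4 = 4)
B(l) = 1
(-8*B(y))*(c - (-11 - 1*0)) = (-8*1)*(-19 - (-11 - 1*0)) = -8*(-19 - (-11 + 0)) = -8*(-19 - 1*(-11)) = -8*(-19 + 11) = -8*(-8) = 64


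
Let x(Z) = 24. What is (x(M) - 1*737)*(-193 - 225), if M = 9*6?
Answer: 298034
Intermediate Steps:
M = 54
(x(M) - 1*737)*(-193 - 225) = (24 - 1*737)*(-193 - 225) = (24 - 737)*(-418) = -713*(-418) = 298034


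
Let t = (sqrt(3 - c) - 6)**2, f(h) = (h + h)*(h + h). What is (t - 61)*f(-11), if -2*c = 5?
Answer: -9438 - 2904*sqrt(22) ≈ -23059.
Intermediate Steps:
c = -5/2 (c = -1/2*5 = -5/2 ≈ -2.5000)
f(h) = 4*h**2 (f(h) = (2*h)*(2*h) = 4*h**2)
t = (-6 + sqrt(22)/2)**2 (t = (sqrt(3 - 1*(-5/2)) - 6)**2 = (sqrt(3 + 5/2) - 6)**2 = (sqrt(11/2) - 6)**2 = (sqrt(22)/2 - 6)**2 = (-6 + sqrt(22)/2)**2 ≈ 13.357)
(t - 61)*f(-11) = ((12 - sqrt(22))**2/4 - 61)*(4*(-11)**2) = (-61 + (12 - sqrt(22))**2/4)*(4*121) = (-61 + (12 - sqrt(22))**2/4)*484 = -29524 + 121*(12 - sqrt(22))**2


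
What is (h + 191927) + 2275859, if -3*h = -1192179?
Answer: 2865179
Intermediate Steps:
h = 397393 (h = -⅓*(-1192179) = 397393)
(h + 191927) + 2275859 = (397393 + 191927) + 2275859 = 589320 + 2275859 = 2865179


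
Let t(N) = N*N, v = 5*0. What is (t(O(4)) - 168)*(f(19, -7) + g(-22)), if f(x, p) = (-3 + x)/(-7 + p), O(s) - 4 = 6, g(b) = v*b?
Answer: 544/7 ≈ 77.714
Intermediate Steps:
v = 0
g(b) = 0 (g(b) = 0*b = 0)
O(s) = 10 (O(s) = 4 + 6 = 10)
f(x, p) = (-3 + x)/(-7 + p)
t(N) = N**2
(t(O(4)) - 168)*(f(19, -7) + g(-22)) = (10**2 - 168)*((-3 + 19)/(-7 - 7) + 0) = (100 - 168)*(16/(-14) + 0) = -68*(-1/14*16 + 0) = -68*(-8/7 + 0) = -68*(-8/7) = 544/7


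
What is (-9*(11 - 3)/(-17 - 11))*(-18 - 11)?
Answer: -522/7 ≈ -74.571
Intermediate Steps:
(-9*(11 - 3)/(-17 - 11))*(-18 - 11) = -72/(-28)*(-29) = -72*(-1)/28*(-29) = -9*(-2/7)*(-29) = (18/7)*(-29) = -522/7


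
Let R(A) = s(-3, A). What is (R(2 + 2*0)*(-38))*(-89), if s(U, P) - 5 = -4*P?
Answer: -10146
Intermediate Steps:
s(U, P) = 5 - 4*P
R(A) = 5 - 4*A
(R(2 + 2*0)*(-38))*(-89) = ((5 - 4*(2 + 2*0))*(-38))*(-89) = ((5 - 4*(2 + 0))*(-38))*(-89) = ((5 - 4*2)*(-38))*(-89) = ((5 - 8)*(-38))*(-89) = -3*(-38)*(-89) = 114*(-89) = -10146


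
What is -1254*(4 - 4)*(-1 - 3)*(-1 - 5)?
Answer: 0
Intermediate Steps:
-1254*(4 - 4)*(-1 - 3)*(-1 - 5) = -0*(-4*(-6)) = -0*24 = -1254*0 = 0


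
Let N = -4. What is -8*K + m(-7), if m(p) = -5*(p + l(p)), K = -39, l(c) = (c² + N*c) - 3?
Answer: -23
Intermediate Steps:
l(c) = -3 + c² - 4*c (l(c) = (c² - 4*c) - 3 = -3 + c² - 4*c)
m(p) = 15 - 5*p² + 15*p (m(p) = -5*(p + (-3 + p² - 4*p)) = -5*(-3 + p² - 3*p) = 15 - 5*p² + 15*p)
-8*K + m(-7) = -8*(-39) + (15 - 5*(-7)² + 15*(-7)) = 312 + (15 - 5*49 - 105) = 312 + (15 - 245 - 105) = 312 - 335 = -23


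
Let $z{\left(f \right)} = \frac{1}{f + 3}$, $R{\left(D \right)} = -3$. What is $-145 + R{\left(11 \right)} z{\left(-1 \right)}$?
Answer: $- \frac{293}{2} \approx -146.5$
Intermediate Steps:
$z{\left(f \right)} = \frac{1}{3 + f}$
$-145 + R{\left(11 \right)} z{\left(-1 \right)} = -145 - \frac{3}{3 - 1} = -145 - \frac{3}{2} = - \frac{293}{2}$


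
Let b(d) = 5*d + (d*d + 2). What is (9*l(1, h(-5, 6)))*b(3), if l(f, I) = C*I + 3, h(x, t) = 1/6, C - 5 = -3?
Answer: 780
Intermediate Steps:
C = 2 (C = 5 - 3 = 2)
h(x, t) = ⅙
b(d) = 2 + d² + 5*d (b(d) = 5*d + (d² + 2) = 5*d + (2 + d²) = 2 + d² + 5*d)
l(f, I) = 3 + 2*I (l(f, I) = 2*I + 3 = 3 + 2*I)
(9*l(1, h(-5, 6)))*b(3) = (9*(3 + 2*(⅙)))*(2 + 3² + 5*3) = (9*(3 + ⅓))*(2 + 9 + 15) = (9*(10/3))*26 = 30*26 = 780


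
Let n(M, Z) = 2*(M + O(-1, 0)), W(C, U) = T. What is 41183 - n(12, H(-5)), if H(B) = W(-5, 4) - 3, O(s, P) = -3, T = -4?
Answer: 41165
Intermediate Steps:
W(C, U) = -4
H(B) = -7 (H(B) = -4 - 3 = -7)
n(M, Z) = -6 + 2*M (n(M, Z) = 2*(M - 3) = 2*(-3 + M) = -6 + 2*M)
41183 - n(12, H(-5)) = 41183 - (-6 + 2*12) = 41183 - (-6 + 24) = 41183 - 1*18 = 41183 - 18 = 41165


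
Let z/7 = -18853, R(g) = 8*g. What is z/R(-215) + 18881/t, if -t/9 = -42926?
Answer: 25508679817/332247240 ≈ 76.776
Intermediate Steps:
z = -131971 (z = 7*(-18853) = -131971)
t = 386334 (t = -9*(-42926) = 386334)
z/R(-215) + 18881/t = -131971/(8*(-215)) + 18881/386334 = -131971/(-1720) + 18881*(1/386334) = -131971*(-1/1720) + 18881/386334 = 131971/1720 + 18881/386334 = 25508679817/332247240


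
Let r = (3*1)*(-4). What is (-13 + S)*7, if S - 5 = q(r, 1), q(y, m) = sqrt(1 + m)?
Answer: -56 + 7*sqrt(2) ≈ -46.101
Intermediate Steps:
r = -12 (r = 3*(-4) = -12)
S = 5 + sqrt(2) (S = 5 + sqrt(1 + 1) = 5 + sqrt(2) ≈ 6.4142)
(-13 + S)*7 = (-13 + (5 + sqrt(2)))*7 = (-8 + sqrt(2))*7 = -56 + 7*sqrt(2)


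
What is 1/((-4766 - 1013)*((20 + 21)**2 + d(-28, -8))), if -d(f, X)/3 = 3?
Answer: -1/9662488 ≈ -1.0349e-7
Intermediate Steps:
d(f, X) = -9 (d(f, X) = -3*3 = -9)
1/((-4766 - 1013)*((20 + 21)**2 + d(-28, -8))) = 1/((-4766 - 1013)*((20 + 21)**2 - 9)) = 1/(-5779*(41**2 - 9)) = 1/(-5779*(1681 - 9)) = 1/(-5779*1672) = 1/(-9662488) = -1/9662488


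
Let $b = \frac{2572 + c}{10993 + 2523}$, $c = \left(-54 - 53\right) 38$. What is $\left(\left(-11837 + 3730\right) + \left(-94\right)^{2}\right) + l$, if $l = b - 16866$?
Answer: $- \frac{109054593}{6758} \approx -16137.0$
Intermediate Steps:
$c = -4066$ ($c = \left(-107\right) 38 = -4066$)
$b = - \frac{747}{6758}$ ($b = \frac{2572 - 4066}{10993 + 2523} = - \frac{1494}{13516} = \left(-1494\right) \frac{1}{13516} = - \frac{747}{6758} \approx -0.11054$)
$l = - \frac{113981175}{6758}$ ($l = - \frac{747}{6758} - 16866 = - \frac{113981175}{6758} \approx -16866.0$)
$\left(\left(-11837 + 3730\right) + \left(-94\right)^{2}\right) + l = \left(\left(-11837 + 3730\right) + \left(-94\right)^{2}\right) - \frac{113981175}{6758} = \left(-8107 + 8836\right) - \frac{113981175}{6758} = 729 - \frac{113981175}{6758} = - \frac{109054593}{6758}$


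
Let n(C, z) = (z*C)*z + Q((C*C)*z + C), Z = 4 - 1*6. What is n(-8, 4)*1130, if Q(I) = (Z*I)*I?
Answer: -139143680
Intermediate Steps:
Z = -2 (Z = 4 - 6 = -2)
Q(I) = -2*I² (Q(I) = (-2*I)*I = -2*I²)
n(C, z) = -2*(C + z*C²)² + C*z² (n(C, z) = (z*C)*z - 2*((C*C)*z + C)² = (C*z)*z - 2*(C²*z + C)² = C*z² - 2*(z*C² + C)² = C*z² - 2*(C + z*C²)² = -2*(C + z*C²)² + C*z²)
n(-8, 4)*1130 = -8*(4² - 2*(-8)*(1 - 8*4)²)*1130 = -8*(16 - 2*(-8)*(1 - 32)²)*1130 = -8*(16 - 2*(-8)*(-31)²)*1130 = -8*(16 - 2*(-8)*961)*1130 = -8*(16 + 15376)*1130 = -8*15392*1130 = -123136*1130 = -139143680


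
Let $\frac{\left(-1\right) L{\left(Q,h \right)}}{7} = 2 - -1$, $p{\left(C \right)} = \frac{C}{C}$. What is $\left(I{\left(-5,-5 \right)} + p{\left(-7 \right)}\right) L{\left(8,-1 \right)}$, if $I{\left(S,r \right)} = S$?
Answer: $84$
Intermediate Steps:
$p{\left(C \right)} = 1$
$L{\left(Q,h \right)} = -21$ ($L{\left(Q,h \right)} = - 7 \left(2 - -1\right) = - 7 \left(2 + 1\right) = \left(-7\right) 3 = -21$)
$\left(I{\left(-5,-5 \right)} + p{\left(-7 \right)}\right) L{\left(8,-1 \right)} = \left(-5 + 1\right) \left(-21\right) = \left(-4\right) \left(-21\right) = 84$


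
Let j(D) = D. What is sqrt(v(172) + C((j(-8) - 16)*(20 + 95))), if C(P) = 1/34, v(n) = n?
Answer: sqrt(198866)/34 ≈ 13.116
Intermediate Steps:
C(P) = 1/34
sqrt(v(172) + C((j(-8) - 16)*(20 + 95))) = sqrt(172 + 1/34) = sqrt(5849/34) = sqrt(198866)/34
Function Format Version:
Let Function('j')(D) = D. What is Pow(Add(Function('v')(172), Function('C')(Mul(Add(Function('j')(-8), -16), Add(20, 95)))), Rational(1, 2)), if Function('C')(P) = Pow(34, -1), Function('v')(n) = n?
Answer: Mul(Rational(1, 34), Pow(198866, Rational(1, 2))) ≈ 13.116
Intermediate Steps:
Function('C')(P) = Rational(1, 34)
Pow(Add(Function('v')(172), Function('C')(Mul(Add(Function('j')(-8), -16), Add(20, 95)))), Rational(1, 2)) = Pow(Add(172, Rational(1, 34)), Rational(1, 2)) = Pow(Rational(5849, 34), Rational(1, 2)) = Mul(Rational(1, 34), Pow(198866, Rational(1, 2)))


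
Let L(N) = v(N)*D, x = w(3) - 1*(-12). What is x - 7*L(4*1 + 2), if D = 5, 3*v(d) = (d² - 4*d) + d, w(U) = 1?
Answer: -197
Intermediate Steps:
v(d) = -d + d²/3 (v(d) = ((d² - 4*d) + d)/3 = (d² - 3*d)/3 = -d + d²/3)
x = 13 (x = 1 - 1*(-12) = 1 + 12 = 13)
L(N) = 5*N*(-3 + N)/3 (L(N) = (N*(-3 + N)/3)*5 = 5*N*(-3 + N)/3)
x - 7*L(4*1 + 2) = 13 - 35*(4*1 + 2)*(-3 + (4*1 + 2))/3 = 13 - 35*(4 + 2)*(-3 + (4 + 2))/3 = 13 - 35*6*(-3 + 6)/3 = 13 - 35*6*3/3 = 13 - 7*30 = 13 - 210 = -197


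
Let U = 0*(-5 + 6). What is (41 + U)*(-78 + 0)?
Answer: -3198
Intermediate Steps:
U = 0 (U = 0*1 = 0)
(41 + U)*(-78 + 0) = (41 + 0)*(-78 + 0) = 41*(-78) = -3198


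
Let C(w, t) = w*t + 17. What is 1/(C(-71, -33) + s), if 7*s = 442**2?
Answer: 7/211884 ≈ 3.3037e-5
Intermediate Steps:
C(w, t) = 17 + t*w (C(w, t) = t*w + 17 = 17 + t*w)
s = 195364/7 (s = (1/7)*442**2 = (1/7)*195364 = 195364/7 ≈ 27909.)
1/(C(-71, -33) + s) = 1/((17 - 33*(-71)) + 195364/7) = 1/((17 + 2343) + 195364/7) = 1/(2360 + 195364/7) = 1/(211884/7) = 7/211884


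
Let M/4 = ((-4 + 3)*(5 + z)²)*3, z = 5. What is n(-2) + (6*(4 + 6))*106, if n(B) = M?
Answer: 5160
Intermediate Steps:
M = -1200 (M = 4*(((-4 + 3)*(5 + 5)²)*3) = 4*(-1*10²*3) = 4*(-1*100*3) = 4*(-100*3) = 4*(-300) = -1200)
n(B) = -1200
n(-2) + (6*(4 + 6))*106 = -1200 + (6*(4 + 6))*106 = -1200 + (6*10)*106 = -1200 + 60*106 = -1200 + 6360 = 5160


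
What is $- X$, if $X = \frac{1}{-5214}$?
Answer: $\frac{1}{5214} \approx 0.00019179$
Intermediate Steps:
$X = - \frac{1}{5214} \approx -0.00019179$
$- X = \left(-1\right) \left(- \frac{1}{5214}\right) = \frac{1}{5214}$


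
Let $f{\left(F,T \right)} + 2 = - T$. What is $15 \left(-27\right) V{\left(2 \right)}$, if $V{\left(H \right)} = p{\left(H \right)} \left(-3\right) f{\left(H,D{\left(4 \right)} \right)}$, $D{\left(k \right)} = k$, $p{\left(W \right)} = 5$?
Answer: $-36450$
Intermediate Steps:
$f{\left(F,T \right)} = -2 - T$
$V{\left(H \right)} = 90$ ($V{\left(H \right)} = 5 \left(-3\right) \left(-2 - 4\right) = - 15 \left(-2 - 4\right) = \left(-15\right) \left(-6\right) = 90$)
$15 \left(-27\right) V{\left(2 \right)} = 15 \left(-27\right) 90 = \left(-405\right) 90 = -36450$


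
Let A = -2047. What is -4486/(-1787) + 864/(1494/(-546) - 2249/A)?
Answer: -71559324938/136278407 ≈ -525.10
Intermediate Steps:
-4486/(-1787) + 864/(1494/(-546) - 2249/A) = -4486/(-1787) + 864/(1494/(-546) - 2249/(-2047)) = -4486*(-1/1787) + 864/(1494*(-1/546) - 2249*(-1/2047)) = 4486/1787 + 864/(-249/91 + 2249/2047) = 4486/1787 + 864/(-305044/186277) = 4486/1787 + 864*(-186277/305044) = 4486/1787 - 40235832/76261 = -71559324938/136278407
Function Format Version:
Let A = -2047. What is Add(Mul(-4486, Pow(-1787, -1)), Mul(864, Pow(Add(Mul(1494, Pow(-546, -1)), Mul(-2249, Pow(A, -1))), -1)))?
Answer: Rational(-71559324938, 136278407) ≈ -525.10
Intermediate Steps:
Add(Mul(-4486, Pow(-1787, -1)), Mul(864, Pow(Add(Mul(1494, Pow(-546, -1)), Mul(-2249, Pow(A, -1))), -1))) = Add(Mul(-4486, Pow(-1787, -1)), Mul(864, Pow(Add(Mul(1494, Pow(-546, -1)), Mul(-2249, Pow(-2047, -1))), -1))) = Add(Mul(-4486, Rational(-1, 1787)), Mul(864, Pow(Add(Mul(1494, Rational(-1, 546)), Mul(-2249, Rational(-1, 2047))), -1))) = Add(Rational(4486, 1787), Mul(864, Pow(Add(Rational(-249, 91), Rational(2249, 2047)), -1))) = Add(Rational(4486, 1787), Mul(864, Pow(Rational(-305044, 186277), -1))) = Add(Rational(4486, 1787), Mul(864, Rational(-186277, 305044))) = Add(Rational(4486, 1787), Rational(-40235832, 76261)) = Rational(-71559324938, 136278407)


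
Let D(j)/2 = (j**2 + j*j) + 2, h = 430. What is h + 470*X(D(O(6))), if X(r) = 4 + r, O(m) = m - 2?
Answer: 34270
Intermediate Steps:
O(m) = -2 + m
D(j) = 4 + 4*j**2 (D(j) = 2*((j**2 + j*j) + 2) = 2*((j**2 + j**2) + 2) = 2*(2*j**2 + 2) = 2*(2 + 2*j**2) = 4 + 4*j**2)
h + 470*X(D(O(6))) = 430 + 470*(4 + (4 + 4*(-2 + 6)**2)) = 430 + 470*(4 + (4 + 4*4**2)) = 430 + 470*(4 + (4 + 4*16)) = 430 + 470*(4 + (4 + 64)) = 430 + 470*(4 + 68) = 430 + 470*72 = 430 + 33840 = 34270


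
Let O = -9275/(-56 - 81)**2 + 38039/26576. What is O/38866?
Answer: 467461591/19386552953504 ≈ 2.4113e-5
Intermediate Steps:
O = 467461591/498804944 (O = -9275/((-137)**2) + 38039*(1/26576) = -9275/18769 + 38039/26576 = 467461591/498804944 ≈ 0.93716)
O/38866 = (467461591/498804944)/38866 = (467461591/498804944)*(1/38866) = 467461591/19386552953504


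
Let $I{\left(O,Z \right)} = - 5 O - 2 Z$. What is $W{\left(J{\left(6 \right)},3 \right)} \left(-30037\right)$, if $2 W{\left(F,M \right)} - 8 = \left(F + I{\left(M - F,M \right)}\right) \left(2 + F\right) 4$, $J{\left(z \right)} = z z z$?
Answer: $-16697688448$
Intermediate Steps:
$J{\left(z \right)} = z^{3}$ ($J{\left(z \right)} = z^{2} z = z^{3}$)
$W{\left(F,M \right)} = 4 + 2 \left(2 + F\right) \left(- 7 M + 6 F\right)$ ($W{\left(F,M \right)} = 4 + \frac{\left(F - \left(2 M + 5 \left(M - F\right)\right)\right) \left(2 + F\right) 4}{2} = 4 + \frac{\left(F + \left(\left(- 5 M + 5 F\right) - 2 M\right)\right) \left(2 + F\right) 4}{2} = 4 + \frac{\left(F + \left(- 7 M + 5 F\right)\right) \left(2 + F\right) 4}{2} = 4 + \frac{\left(- 7 M + 6 F\right) \left(2 + F\right) 4}{2} = 4 + \frac{\left(2 + F\right) \left(- 7 M + 6 F\right) 4}{2} = 4 + \frac{4 \left(2 + F\right) \left(- 7 M + 6 F\right)}{2} = 4 + 2 \left(2 + F\right) \left(- 7 M + 6 F\right)$)
$W{\left(J{\left(6 \right)},3 \right)} \left(-30037\right) = \left(4 - 84 + 12 \left(6^{3}\right)^{2} + 24 \cdot 6^{3} - 14 \cdot 6^{3} \cdot 3\right) \left(-30037\right) = \left(4 - 84 + 12 \cdot 216^{2} + 24 \cdot 216 - 3024 \cdot 3\right) \left(-30037\right) = \left(4 - 84 + 12 \cdot 46656 + 5184 - 9072\right) \left(-30037\right) = \left(4 - 84 + 559872 + 5184 - 9072\right) \left(-30037\right) = 555904 \left(-30037\right) = -16697688448$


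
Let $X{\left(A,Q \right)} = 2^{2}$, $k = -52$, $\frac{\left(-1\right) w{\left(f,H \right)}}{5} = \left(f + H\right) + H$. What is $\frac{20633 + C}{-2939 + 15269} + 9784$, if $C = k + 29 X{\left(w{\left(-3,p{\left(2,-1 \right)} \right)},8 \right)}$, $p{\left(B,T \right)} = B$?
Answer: $\frac{40219139}{4110} \approx 9785.7$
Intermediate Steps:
$w{\left(f,H \right)} = - 10 H - 5 f$ ($w{\left(f,H \right)} = - 5 \left(\left(f + H\right) + H\right) = - 5 \left(\left(H + f\right) + H\right) = - 5 \left(f + 2 H\right) = - 10 H - 5 f$)
$X{\left(A,Q \right)} = 4$
$C = 64$ ($C = -52 + 29 \cdot 4 = -52 + 116 = 64$)
$\frac{20633 + C}{-2939 + 15269} + 9784 = \frac{20633 + 64}{-2939 + 15269} + 9784 = \frac{20697}{12330} + 9784 = 20697 \cdot \frac{1}{12330} + 9784 = \frac{6899}{4110} + 9784 = \frac{40219139}{4110}$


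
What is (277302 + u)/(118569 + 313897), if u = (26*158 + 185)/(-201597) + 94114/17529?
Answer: 326648996593529/509415225044286 ≈ 0.64122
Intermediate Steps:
u = 6299282687/1177931271 (u = (4108 + 185)*(-1/201597) + 94114*(1/17529) = 4293*(-1/201597) + 94114/17529 = -1431/67199 + 94114/17529 = 6299282687/1177931271 ≈ 5.3477)
(277302 + u)/(118569 + 313897) = (277302 + 6299282687/1177931271)/(118569 + 313897) = (326648996593529/1177931271)/432466 = (326648996593529/1177931271)*(1/432466) = 326648996593529/509415225044286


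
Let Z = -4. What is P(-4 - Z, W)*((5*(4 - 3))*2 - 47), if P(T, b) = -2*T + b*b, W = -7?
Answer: -1813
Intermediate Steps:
P(T, b) = b² - 2*T (P(T, b) = -2*T + b² = b² - 2*T)
P(-4 - Z, W)*((5*(4 - 3))*2 - 47) = ((-7)² - 2*(-4 - 1*(-4)))*((5*(4 - 3))*2 - 47) = (49 - 2*(-4 + 4))*((5*1)*2 - 47) = (49 - 2*0)*(5*2 - 47) = (49 + 0)*(10 - 47) = 49*(-37) = -1813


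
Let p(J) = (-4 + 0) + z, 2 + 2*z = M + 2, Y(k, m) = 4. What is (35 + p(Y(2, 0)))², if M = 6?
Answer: 1156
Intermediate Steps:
z = 3 (z = -1 + (6 + 2)/2 = -1 + (½)*8 = -1 + 4 = 3)
p(J) = -1 (p(J) = (-4 + 0) + 3 = -4 + 3 = -1)
(35 + p(Y(2, 0)))² = (35 - 1)² = 34² = 1156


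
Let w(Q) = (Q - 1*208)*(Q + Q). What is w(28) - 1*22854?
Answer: -32934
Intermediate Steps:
w(Q) = 2*Q*(-208 + Q) (w(Q) = (Q - 208)*(2*Q) = (-208 + Q)*(2*Q) = 2*Q*(-208 + Q))
w(28) - 1*22854 = 2*28*(-208 + 28) - 1*22854 = 2*28*(-180) - 22854 = -10080 - 22854 = -32934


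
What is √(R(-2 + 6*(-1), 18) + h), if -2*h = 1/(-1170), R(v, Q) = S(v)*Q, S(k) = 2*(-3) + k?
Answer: I*√38329135/390 ≈ 15.874*I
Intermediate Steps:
S(k) = -6 + k
R(v, Q) = Q*(-6 + v) (R(v, Q) = (-6 + v)*Q = Q*(-6 + v))
h = 1/2340 (h = -½/(-1170) = -½*(-1/1170) = 1/2340 ≈ 0.00042735)
√(R(-2 + 6*(-1), 18) + h) = √(18*(-6 + (-2 + 6*(-1))) + 1/2340) = √(18*(-6 + (-2 - 6)) + 1/2340) = √(18*(-6 - 8) + 1/2340) = √(18*(-14) + 1/2340) = √(-252 + 1/2340) = √(-589679/2340) = I*√38329135/390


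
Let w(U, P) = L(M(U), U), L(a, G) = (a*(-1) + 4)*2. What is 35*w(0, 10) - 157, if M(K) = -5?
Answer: 473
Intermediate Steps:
L(a, G) = 8 - 2*a (L(a, G) = (-a + 4)*2 = (4 - a)*2 = 8 - 2*a)
w(U, P) = 18 (w(U, P) = 8 - 2*(-5) = 8 + 10 = 18)
35*w(0, 10) - 157 = 35*18 - 157 = 630 - 157 = 473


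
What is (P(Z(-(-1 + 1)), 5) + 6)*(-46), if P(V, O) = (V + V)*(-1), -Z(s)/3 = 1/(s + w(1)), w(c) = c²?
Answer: -552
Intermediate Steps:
Z(s) = -3/(1 + s) (Z(s) = -3/(s + 1²) = -3/(s + 1) = -3/(1 + s))
P(V, O) = -2*V (P(V, O) = (2*V)*(-1) = -2*V)
(P(Z(-(-1 + 1)), 5) + 6)*(-46) = (-(-6)/(1 - (-1 + 1)) + 6)*(-46) = (-(-6)/(1 - 1*0) + 6)*(-46) = (-(-6)/(1 + 0) + 6)*(-46) = (-(-6)/1 + 6)*(-46) = (-(-6) + 6)*(-46) = (-2*(-3) + 6)*(-46) = (6 + 6)*(-46) = 12*(-46) = -552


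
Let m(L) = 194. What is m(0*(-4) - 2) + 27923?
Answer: 28117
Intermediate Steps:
m(0*(-4) - 2) + 27923 = 194 + 27923 = 28117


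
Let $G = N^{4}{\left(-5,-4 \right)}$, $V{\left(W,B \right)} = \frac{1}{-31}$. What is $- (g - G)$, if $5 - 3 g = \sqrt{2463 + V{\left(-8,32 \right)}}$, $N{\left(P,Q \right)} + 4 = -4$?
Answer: $\frac{12283}{3} + \frac{8 \sqrt{36983}}{93} \approx 4110.9$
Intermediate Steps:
$N{\left(P,Q \right)} = -8$ ($N{\left(P,Q \right)} = -4 - 4 = -8$)
$V{\left(W,B \right)} = - \frac{1}{31}$
$G = 4096$ ($G = \left(-8\right)^{4} = 4096$)
$g = \frac{5}{3} - \frac{8 \sqrt{36983}}{93}$ ($g = \frac{5}{3} - \frac{\sqrt{2463 - \frac{1}{31}}}{3} = \frac{5}{3} - \frac{\sqrt{\frac{76352}{31}}}{3} = \frac{5}{3} - \frac{\frac{8}{31} \sqrt{36983}}{3} = \frac{5}{3} - \frac{8 \sqrt{36983}}{93} \approx -14.876$)
$- (g - G) = - (\left(\frac{5}{3} - \frac{8 \sqrt{36983}}{93}\right) - 4096) = - (- \frac{12283}{3} - \frac{8 \sqrt{36983}}{93}) = \frac{12283}{3} + \frac{8 \sqrt{36983}}{93}$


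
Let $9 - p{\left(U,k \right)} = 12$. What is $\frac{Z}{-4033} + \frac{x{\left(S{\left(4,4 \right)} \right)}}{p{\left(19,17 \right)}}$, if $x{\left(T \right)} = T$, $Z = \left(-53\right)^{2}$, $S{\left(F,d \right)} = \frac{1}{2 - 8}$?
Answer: $- \frac{46529}{72594} \approx -0.64095$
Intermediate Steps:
$p{\left(U,k \right)} = -3$ ($p{\left(U,k \right)} = 9 - 12 = -3$)
$S{\left(F,d \right)} = - \frac{1}{6}$ ($S{\left(F,d \right)} = \frac{1}{-6} = - \frac{1}{6}$)
$Z = 2809$
$\frac{Z}{-4033} + \frac{x{\left(S{\left(4,4 \right)} \right)}}{p{\left(19,17 \right)}} = \frac{2809}{-4033} - \frac{1}{6 \left(-3\right)} = 2809 \left(- \frac{1}{4033}\right) - - \frac{1}{18} = - \frac{2809}{4033} + \frac{1}{18} = - \frac{46529}{72594}$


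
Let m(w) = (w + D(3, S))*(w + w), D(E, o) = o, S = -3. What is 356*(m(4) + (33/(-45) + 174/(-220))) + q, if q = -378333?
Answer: -62044559/165 ≈ -3.7603e+5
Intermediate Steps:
m(w) = 2*w*(-3 + w) (m(w) = (w - 3)*(w + w) = (-3 + w)*(2*w) = 2*w*(-3 + w))
356*(m(4) + (33/(-45) + 174/(-220))) + q = 356*(2*4*(-3 + 4) + (33/(-45) + 174/(-220))) - 378333 = 356*(2*4*1 + (33*(-1/45) + 174*(-1/220))) - 378333 = 356*(8 + (-11/15 - 87/110)) - 378333 = 356*(8 - 503/330) - 378333 = 356*(2137/330) - 378333 = 380386/165 - 378333 = -62044559/165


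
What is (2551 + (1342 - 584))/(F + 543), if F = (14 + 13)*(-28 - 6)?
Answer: -1103/125 ≈ -8.8240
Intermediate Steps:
F = -918 (F = 27*(-34) = -918)
(2551 + (1342 - 584))/(F + 543) = (2551 + (1342 - 584))/(-918 + 543) = (2551 + 758)/(-375) = 3309*(-1/375) = -1103/125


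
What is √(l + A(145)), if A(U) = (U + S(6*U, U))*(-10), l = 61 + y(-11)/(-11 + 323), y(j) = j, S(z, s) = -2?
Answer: I*√33316842/156 ≈ 37.0*I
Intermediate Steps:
l = 19021/312 (l = 61 - 11/(-11 + 323) = 61 - 11/312 = 19021/312 ≈ 60.965)
A(U) = 20 - 10*U (A(U) = (U - 2)*(-10) = (-2 + U)*(-10) = 20 - 10*U)
√(l + A(145)) = √(19021/312 + (20 - 10*145)) = √(19021/312 + (20 - 1450)) = √(19021/312 - 1430) = √(-427139/312) = I*√33316842/156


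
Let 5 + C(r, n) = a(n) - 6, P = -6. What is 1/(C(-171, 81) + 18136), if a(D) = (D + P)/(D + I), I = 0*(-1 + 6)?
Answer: 27/489400 ≈ 5.5170e-5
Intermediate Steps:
I = 0 (I = 0*5 = 0)
a(D) = (-6 + D)/D (a(D) = (D - 6)/(D + 0) = (-6 + D)/D)
C(r, n) = -11 + (-6 + n)/n (C(r, n) = -5 + ((-6 + n)/n - 6) = -5 + (-6 + (-6 + n)/n) = -11 + (-6 + n)/n)
1/(C(-171, 81) + 18136) = 1/((-10 - 6/81) + 18136) = 1/((-10 - 6*1/81) + 18136) = 1/((-10 - 2/27) + 18136) = 1/(-272/27 + 18136) = 1/(489400/27) = 27/489400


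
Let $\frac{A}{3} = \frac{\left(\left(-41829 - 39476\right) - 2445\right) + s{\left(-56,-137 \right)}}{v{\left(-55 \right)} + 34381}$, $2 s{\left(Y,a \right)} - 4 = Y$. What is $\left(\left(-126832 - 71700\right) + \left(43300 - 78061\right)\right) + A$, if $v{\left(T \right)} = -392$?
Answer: $- \frac{7929647105}{33989} \approx -2.333 \cdot 10^{5}$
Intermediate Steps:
$s{\left(Y,a \right)} = 2 + \frac{Y}{2}$
$A = - \frac{251328}{33989}$ ($A = 3 \frac{\left(\left(-41829 - 39476\right) - 2445\right) + \left(2 + \frac{1}{2} \left(-56\right)\right)}{-392 + 34381} = 3 \frac{\left(-81305 - 2445\right) + \left(2 - 28\right)}{33989} = 3 \left(-83750 - 26\right) \frac{1}{33989} = 3 \left(\left(-83776\right) \frac{1}{33989}\right) = 3 \left(- \frac{83776}{33989}\right) = - \frac{251328}{33989} \approx -7.3944$)
$\left(\left(-126832 - 71700\right) + \left(43300 - 78061\right)\right) + A = \left(\left(-126832 - 71700\right) + \left(43300 - 78061\right)\right) - \frac{251328}{33989} = \left(-198532 - 34761\right) - \frac{251328}{33989} = -233293 - \frac{251328}{33989} = - \frac{7929647105}{33989}$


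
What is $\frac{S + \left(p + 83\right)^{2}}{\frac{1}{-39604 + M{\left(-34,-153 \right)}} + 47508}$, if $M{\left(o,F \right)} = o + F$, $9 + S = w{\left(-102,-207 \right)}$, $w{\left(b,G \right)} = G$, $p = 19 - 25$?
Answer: $\frac{227325983}{1890390827} \approx 0.12025$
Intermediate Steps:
$p = -6$
$S = -216$ ($S = -9 - 207 = -216$)
$M{\left(o,F \right)} = F + o$
$\frac{S + \left(p + 83\right)^{2}}{\frac{1}{-39604 + M{\left(-34,-153 \right)}} + 47508} = \frac{-216 + \left(-6 + 83\right)^{2}}{\frac{1}{-39604 - 187} + 47508} = \frac{-216 + 77^{2}}{\frac{1}{-39604 - 187} + 47508} = \frac{-216 + 5929}{\frac{1}{-39791} + 47508} = \frac{5713}{- \frac{1}{39791} + 47508} = \frac{5713}{\frac{1890390827}{39791}} = 5713 \cdot \frac{39791}{1890390827} = \frac{227325983}{1890390827}$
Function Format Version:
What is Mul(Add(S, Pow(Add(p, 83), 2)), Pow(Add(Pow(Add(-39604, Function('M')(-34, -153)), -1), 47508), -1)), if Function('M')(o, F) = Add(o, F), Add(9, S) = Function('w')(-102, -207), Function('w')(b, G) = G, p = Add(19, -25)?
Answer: Rational(227325983, 1890390827) ≈ 0.12025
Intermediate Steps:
p = -6
S = -216 (S = Add(-9, -207) = -216)
Function('M')(o, F) = Add(F, o)
Mul(Add(S, Pow(Add(p, 83), 2)), Pow(Add(Pow(Add(-39604, Function('M')(-34, -153)), -1), 47508), -1)) = Mul(Add(-216, Pow(Add(-6, 83), 2)), Pow(Add(Pow(Add(-39604, Add(-153, -34)), -1), 47508), -1)) = Mul(Add(-216, Pow(77, 2)), Pow(Add(Pow(Add(-39604, -187), -1), 47508), -1)) = Mul(Add(-216, 5929), Pow(Add(Pow(-39791, -1), 47508), -1)) = Mul(5713, Pow(Add(Rational(-1, 39791), 47508), -1)) = Mul(5713, Pow(Rational(1890390827, 39791), -1)) = Mul(5713, Rational(39791, 1890390827)) = Rational(227325983, 1890390827)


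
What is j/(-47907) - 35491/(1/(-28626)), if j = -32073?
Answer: 16223950940345/15969 ≈ 1.0160e+9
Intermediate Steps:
j/(-47907) - 35491/(1/(-28626)) = -32073/(-47907) - 35491/(1/(-28626)) = -32073*(-1/47907) - 35491/(-1/28626) = 10691/15969 - 35491*(-28626) = 10691/15969 + 1015965366 = 16223950940345/15969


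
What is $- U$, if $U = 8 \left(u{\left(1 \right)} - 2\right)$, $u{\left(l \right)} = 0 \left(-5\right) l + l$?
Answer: $8$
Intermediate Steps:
$u{\left(l \right)} = l$ ($u{\left(l \right)} = 0 l + l = 0 + l = l$)
$U = -8$ ($U = 8 \left(1 - 2\right) = 8 \left(-1\right) = -8$)
$- U = \left(-1\right) \left(-8\right) = 8$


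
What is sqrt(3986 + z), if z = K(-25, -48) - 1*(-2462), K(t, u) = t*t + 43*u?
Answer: sqrt(5009) ≈ 70.774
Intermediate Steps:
K(t, u) = t**2 + 43*u
z = 1023 (z = ((-25)**2 + 43*(-48)) - 1*(-2462) = (625 - 2064) + 2462 = -1439 + 2462 = 1023)
sqrt(3986 + z) = sqrt(3986 + 1023) = sqrt(5009)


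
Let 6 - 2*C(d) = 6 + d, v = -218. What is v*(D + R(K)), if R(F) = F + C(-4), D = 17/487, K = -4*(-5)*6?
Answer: -12955958/487 ≈ -26604.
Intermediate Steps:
K = 120 (K = 20*6 = 120)
C(d) = -d/2 (C(d) = 3 - (6 + d)/2 = 3 + (-3 - d/2) = -d/2)
D = 17/487 (D = 17*(1/487) = 17/487 ≈ 0.034908)
R(F) = 2 + F (R(F) = F - 1/2*(-4) = F + 2 = 2 + F)
v*(D + R(K)) = -218*(17/487 + (2 + 120)) = -218*(17/487 + 122) = -218*59431/487 = -12955958/487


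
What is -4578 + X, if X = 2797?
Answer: -1781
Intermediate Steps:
-4578 + X = -4578 + 2797 = -1781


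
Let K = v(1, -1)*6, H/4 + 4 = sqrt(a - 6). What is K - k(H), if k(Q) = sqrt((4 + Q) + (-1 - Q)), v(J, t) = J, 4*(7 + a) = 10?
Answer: 6 - sqrt(3) ≈ 4.2680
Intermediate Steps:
a = -9/2 (a = -7 + (1/4)*10 = -7 + 5/2 = -9/2 ≈ -4.5000)
H = -16 + 2*I*sqrt(42) (H = -16 + 4*sqrt(-9/2 - 6) = -16 + 4*sqrt(-21/2) = -16 + 4*(I*sqrt(42)/2) = -16 + 2*I*sqrt(42) ≈ -16.0 + 12.961*I)
K = 6 (K = 1*6 = 6)
k(Q) = sqrt(3)
K - k(H) = 6 - sqrt(3)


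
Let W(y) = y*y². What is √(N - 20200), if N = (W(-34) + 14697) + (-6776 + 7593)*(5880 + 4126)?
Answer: √8130095 ≈ 2851.3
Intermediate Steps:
W(y) = y³
N = 8150295 (N = ((-34)³ + 14697) + (-6776 + 7593)*(5880 + 4126) = (-39304 + 14697) + 817*10006 = -24607 + 8174902 = 8150295)
√(N - 20200) = √(8150295 - 20200) = √8130095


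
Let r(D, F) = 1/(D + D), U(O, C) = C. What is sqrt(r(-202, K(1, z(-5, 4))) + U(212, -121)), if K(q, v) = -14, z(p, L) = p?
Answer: I*sqrt(4937385)/202 ≈ 11.0*I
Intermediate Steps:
r(D, F) = 1/(2*D)
sqrt(r(-202, K(1, z(-5, 4))) + U(212, -121)) = sqrt((1/2)/(-202) - 121) = sqrt((1/2)*(-1/202) - 121) = sqrt(-1/404 - 121) = sqrt(-48885/404) = I*sqrt(4937385)/202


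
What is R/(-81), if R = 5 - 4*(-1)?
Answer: -1/9 ≈ -0.11111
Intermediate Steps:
R = 9 (R = 5 + 4 = 9)
R/(-81) = 9/(-81) = 9*(-1/81) = -1/9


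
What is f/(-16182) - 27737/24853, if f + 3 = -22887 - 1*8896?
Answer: 5881678/6933987 ≈ 0.84824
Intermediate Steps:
f = -31786 (f = -3 + (-22887 - 1*8896) = -3 + (-22887 - 8896) = -3 - 31783 = -31786)
f/(-16182) - 27737/24853 = -31786/(-16182) - 27737/24853 = -31786*(-1/16182) - 27737*1/24853 = 15893/8091 - 27737/24853 = 5881678/6933987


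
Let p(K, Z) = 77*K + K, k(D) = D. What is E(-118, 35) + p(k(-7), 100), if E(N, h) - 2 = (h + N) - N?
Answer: -509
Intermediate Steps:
E(N, h) = 2 + h (E(N, h) = 2 + ((h + N) - N) = 2 + ((N + h) - N) = 2 + h)
p(K, Z) = 78*K
E(-118, 35) + p(k(-7), 100) = (2 + 35) + 78*(-7) = 37 - 546 = -509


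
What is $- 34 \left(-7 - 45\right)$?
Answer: $1768$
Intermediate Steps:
$- 34 \left(-7 - 45\right) = \left(-34\right) \left(-52\right) = 1768$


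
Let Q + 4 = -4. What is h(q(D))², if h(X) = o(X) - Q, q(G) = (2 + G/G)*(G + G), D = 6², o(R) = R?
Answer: 50176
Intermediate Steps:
Q = -8 (Q = -4 - 4 = -8)
D = 36
q(G) = 6*G (q(G) = (2 + 1)*(2*G) = 3*(2*G) = 6*G)
h(X) = 8 + X (h(X) = X - 1*(-8) = X + 8 = 8 + X)
h(q(D))² = (8 + 6*36)² = (8 + 216)² = 224² = 50176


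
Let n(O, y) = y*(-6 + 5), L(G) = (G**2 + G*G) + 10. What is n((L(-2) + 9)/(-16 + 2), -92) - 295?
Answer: -203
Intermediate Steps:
L(G) = 10 + 2*G**2 (L(G) = (G**2 + G**2) + 10 = 2*G**2 + 10 = 10 + 2*G**2)
n(O, y) = -y (n(O, y) = y*(-1) = -y)
n((L(-2) + 9)/(-16 + 2), -92) - 295 = -1*(-92) - 295 = 92 - 295 = -203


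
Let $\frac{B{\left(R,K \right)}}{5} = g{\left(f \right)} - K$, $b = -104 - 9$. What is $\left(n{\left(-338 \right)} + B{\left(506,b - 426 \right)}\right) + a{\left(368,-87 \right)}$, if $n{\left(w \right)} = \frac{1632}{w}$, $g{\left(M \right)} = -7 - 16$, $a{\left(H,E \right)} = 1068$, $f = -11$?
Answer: $\frac{615696}{169} \approx 3643.2$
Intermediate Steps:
$g{\left(M \right)} = -23$ ($g{\left(M \right)} = -7 - 16 = -23$)
$b = -113$ ($b = -104 - 9 = -113$)
$B{\left(R,K \right)} = -115 - 5 K$ ($B{\left(R,K \right)} = 5 \left(-23 - K\right) = -115 - 5 K$)
$\left(n{\left(-338 \right)} + B{\left(506,b - 426 \right)}\right) + a{\left(368,-87 \right)} = \left(\frac{1632}{-338} - \left(115 + 5 \left(-113 - 426\right)\right)\right) + 1068 = \left(1632 \left(- \frac{1}{338}\right) - \left(115 + 5 \left(-113 - 426\right)\right)\right) + 1068 = \left(- \frac{816}{169} - -2580\right) + 1068 = \left(- \frac{816}{169} + \left(-115 + 2695\right)\right) + 1068 = \left(- \frac{816}{169} + 2580\right) + 1068 = \frac{435204}{169} + 1068 = \frac{615696}{169}$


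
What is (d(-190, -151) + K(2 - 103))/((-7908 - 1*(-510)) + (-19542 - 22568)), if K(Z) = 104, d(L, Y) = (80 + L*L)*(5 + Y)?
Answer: 1320544/12377 ≈ 106.69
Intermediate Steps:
d(L, Y) = (5 + Y)*(80 + L²) (d(L, Y) = (80 + L²)*(5 + Y) = (5 + Y)*(80 + L²))
(d(-190, -151) + K(2 - 103))/((-7908 - 1*(-510)) + (-19542 - 22568)) = ((400 + 5*(-190)² + 80*(-151) - 151*(-190)²) + 104)/((-7908 - 1*(-510)) + (-19542 - 22568)) = ((400 + 5*36100 - 12080 - 151*36100) + 104)/((-7908 + 510) - 42110) = ((400 + 180500 - 12080 - 5451100) + 104)/(-7398 - 42110) = (-5282280 + 104)/(-49508) = -5282176*(-1/49508) = 1320544/12377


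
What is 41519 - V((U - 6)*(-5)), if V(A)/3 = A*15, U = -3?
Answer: 39494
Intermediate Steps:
V(A) = 45*A (V(A) = 3*(A*15) = 3*(15*A) = 45*A)
41519 - V((U - 6)*(-5)) = 41519 - 45*(-3 - 6)*(-5) = 41519 - 45*(-9*(-5)) = 41519 - 45*45 = 41519 - 1*2025 = 41519 - 2025 = 39494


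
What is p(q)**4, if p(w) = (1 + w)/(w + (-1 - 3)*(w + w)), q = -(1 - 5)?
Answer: 625/614656 ≈ 0.0010168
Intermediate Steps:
q = 4 (q = -1*(-4) = 4)
p(w) = -(1 + w)/(7*w) (p(w) = (1 + w)/(w - 8*w) = (1 + w)/((-7*w)) = (1 + w)*(-1/(7*w)) = -(1 + w)/(7*w))
p(q)**4 = ((1/7)*(-1 - 1*4)/4)**4 = ((1/7)*(1/4)*(-1 - 4))**4 = ((1/7)*(1/4)*(-5))**4 = (-5/28)**4 = 625/614656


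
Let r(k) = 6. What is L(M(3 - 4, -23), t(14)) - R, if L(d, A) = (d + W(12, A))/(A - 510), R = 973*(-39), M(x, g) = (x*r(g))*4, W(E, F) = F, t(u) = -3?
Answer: 720994/19 ≈ 37947.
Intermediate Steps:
M(x, g) = 24*x (M(x, g) = (x*6)*4 = (6*x)*4 = 24*x)
R = -37947
L(d, A) = (A + d)/(-510 + A) (L(d, A) = (d + A)/(A - 510) = (A + d)/(-510 + A))
L(M(3 - 4, -23), t(14)) - R = (-3 + 24*(3 - 4))/(-510 - 3) - 1*(-37947) = (-3 + 24*(-1))/(-513) + 37947 = -(-3 - 24)/513 + 37947 = -1/513*(-27) + 37947 = 1/19 + 37947 = 720994/19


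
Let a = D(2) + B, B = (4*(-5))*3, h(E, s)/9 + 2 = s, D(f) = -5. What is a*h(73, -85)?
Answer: 50895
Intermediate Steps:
h(E, s) = -18 + 9*s
B = -60 (B = -20*3 = -60)
a = -65 (a = -5 - 60 = -65)
a*h(73, -85) = -65*(-18 + 9*(-85)) = -65*(-18 - 765) = -65*(-783) = 50895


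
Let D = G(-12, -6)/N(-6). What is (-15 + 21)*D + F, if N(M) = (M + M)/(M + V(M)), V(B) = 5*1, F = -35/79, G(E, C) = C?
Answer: -272/79 ≈ -3.4430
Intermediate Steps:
F = -35/79 (F = -35*1/79 = -35/79 ≈ -0.44304)
V(B) = 5
N(M) = 2*M/(5 + M) (N(M) = (M + M)/(M + 5) = (2*M)/(5 + M) = 2*M/(5 + M))
D = -½ (D = -6/(2*(-6)/(5 - 6)) = -6/(2*(-6)/(-1)) = -6/(2*(-6)*(-1)) = -6/12 = -6*1/12 = -½ ≈ -0.50000)
(-15 + 21)*D + F = (-15 + 21)*(-½) - 35/79 = 6*(-½) - 35/79 = -3 - 35/79 = -272/79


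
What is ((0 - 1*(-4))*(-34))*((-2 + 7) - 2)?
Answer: -408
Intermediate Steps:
((0 - 1*(-4))*(-34))*((-2 + 7) - 2) = ((0 + 4)*(-34))*(5 - 2) = (4*(-34))*3 = -136*3 = -408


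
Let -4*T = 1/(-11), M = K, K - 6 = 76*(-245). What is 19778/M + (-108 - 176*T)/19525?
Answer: -194125109/181719175 ≈ -1.0683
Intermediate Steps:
K = -18614 (K = 6 + 76*(-245) = 6 - 18620 = -18614)
M = -18614
T = 1/44 (T = -¼/(-11) = -¼*(-1/11) = 1/44 ≈ 0.022727)
19778/M + (-108 - 176*T)/19525 = 19778/(-18614) + (-108 - 176/44)/19525 = 19778*(-1/18614) + (-108 - 44*1/11)*(1/19525) = -9889/9307 + (-108 - 4)*(1/19525) = -9889/9307 - 112*1/19525 = -9889/9307 - 112/19525 = -194125109/181719175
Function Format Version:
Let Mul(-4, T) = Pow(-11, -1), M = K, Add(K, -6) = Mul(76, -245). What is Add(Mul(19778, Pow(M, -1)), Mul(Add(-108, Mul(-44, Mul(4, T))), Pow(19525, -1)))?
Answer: Rational(-194125109, 181719175) ≈ -1.0683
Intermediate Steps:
K = -18614 (K = Add(6, Mul(76, -245)) = Add(6, -18620) = -18614)
M = -18614
T = Rational(1, 44) (T = Mul(Rational(-1, 4), Pow(-11, -1)) = Mul(Rational(-1, 4), Rational(-1, 11)) = Rational(1, 44) ≈ 0.022727)
Add(Mul(19778, Pow(M, -1)), Mul(Add(-108, Mul(-44, Mul(4, T))), Pow(19525, -1))) = Add(Mul(19778, Pow(-18614, -1)), Mul(Add(-108, Mul(-44, Mul(4, Rational(1, 44)))), Pow(19525, -1))) = Add(Mul(19778, Rational(-1, 18614)), Mul(Add(-108, Mul(-44, Rational(1, 11))), Rational(1, 19525))) = Add(Rational(-9889, 9307), Mul(Add(-108, -4), Rational(1, 19525))) = Add(Rational(-9889, 9307), Mul(-112, Rational(1, 19525))) = Add(Rational(-9889, 9307), Rational(-112, 19525)) = Rational(-194125109, 181719175)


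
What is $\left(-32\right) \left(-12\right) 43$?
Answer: $16512$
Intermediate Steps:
$\left(-32\right) \left(-12\right) 43 = 384 \cdot 43 = 16512$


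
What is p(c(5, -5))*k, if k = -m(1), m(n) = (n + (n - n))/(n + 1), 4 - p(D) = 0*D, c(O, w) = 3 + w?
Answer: -2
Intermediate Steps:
p(D) = 4 (p(D) = 4 - 0*D = 4 - 1*0 = 4 + 0 = 4)
m(n) = n/(1 + n) (m(n) = (n + 0)/(1 + n) = n/(1 + n))
k = -½ (k = -1/(1 + 1) = -1/2 = -1*½ = -½ ≈ -0.50000)
p(c(5, -5))*k = 4*(-½) = -2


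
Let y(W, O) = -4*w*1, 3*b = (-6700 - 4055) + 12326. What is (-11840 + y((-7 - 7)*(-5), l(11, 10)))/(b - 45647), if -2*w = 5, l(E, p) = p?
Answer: 3549/13537 ≈ 0.26217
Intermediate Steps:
w = -5/2 (w = -1/2*5 = -5/2 ≈ -2.5000)
b = 1571/3 (b = ((-6700 - 4055) + 12326)/3 = (-10755 + 12326)/3 = (1/3)*1571 = 1571/3 ≈ 523.67)
y(W, O) = 10 (y(W, O) = -4*(-5/2)*1 = 10*1 = 10)
(-11840 + y((-7 - 7)*(-5), l(11, 10)))/(b - 45647) = (-11840 + 10)/(1571/3 - 45647) = -11830/(-135370/3) = -11830*(-3/135370) = 3549/13537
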